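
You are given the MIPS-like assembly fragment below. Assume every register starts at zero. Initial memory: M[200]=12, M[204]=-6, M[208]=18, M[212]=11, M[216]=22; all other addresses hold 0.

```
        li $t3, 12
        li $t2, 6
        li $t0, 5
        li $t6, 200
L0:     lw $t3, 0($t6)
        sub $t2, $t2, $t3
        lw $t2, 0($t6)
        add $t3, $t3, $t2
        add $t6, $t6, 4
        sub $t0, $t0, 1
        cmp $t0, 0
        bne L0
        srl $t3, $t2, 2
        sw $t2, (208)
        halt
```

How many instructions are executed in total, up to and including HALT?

$t3=12
$t2=6
$t0=5
$t6=200
$t3=M[200]=12
$t2=6-12=-6
$t2=M[200]=12
$t3=12+12=24
$t6=200+4=204
$t0=5-1=4
cmp $t0, 0  (cmp 4,0)
bne L0: taken
$t3=M[204]=-6
$t2=12-(-6)=18
$t2=M[204]=-6
$t3=(-6)+(-6)=-12
$t6=204+4=208
$t0=4-1=3
cmp $t0, 0  (cmp 3,0)
bne L0: taken
$t3=M[208]=18
$t2=(-6)-18=-24
$t2=M[208]=18
$t3=18+18=36
$t6=208+4=212
$t0=3-1=2
cmp $t0, 0  (cmp 2,0)
bne L0: taken
$t3=M[212]=11
$t2=18-11=7
$t2=M[212]=11
$t3=11+11=22
$t6=212+4=216
$t0=2-1=1
cmp $t0, 0  (cmp 1,0)
bne L0: taken
$t3=M[216]=22
$t2=11-22=-11
$t2=M[216]=22
$t3=22+22=44
$t6=216+4=220
$t0=1-1=0
cmp $t0, 0  (cmp 0,0)
bne L0: not taken
$t3=22>>2=5
sw $t2, (208) → M[208]=22
halt.
Total executed instructions: 47.

47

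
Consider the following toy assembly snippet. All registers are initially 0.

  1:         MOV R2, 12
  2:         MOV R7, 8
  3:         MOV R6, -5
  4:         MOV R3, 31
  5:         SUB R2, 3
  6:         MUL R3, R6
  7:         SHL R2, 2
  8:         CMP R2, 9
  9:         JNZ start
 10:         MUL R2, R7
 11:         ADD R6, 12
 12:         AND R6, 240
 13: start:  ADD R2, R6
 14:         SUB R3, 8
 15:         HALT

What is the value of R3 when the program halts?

MOV R2, 12 → R2=12
MOV R7, 8 → R7=8
MOV R6, -5 → R6=-5
MOV R3, 31 → R3=31
SUB R2, 3 → R2=12-3=9
MUL R3, R6 → R3=31*(-5)=-155
SHL R2, 2 → R2=9<<2=36
CMP R2, 9  (cmp 36,9)
JNZ start: taken
ADD R2, R6 → R2=36+(-5)=31
SUB R3, 8 → R3=(-155)-8=-163
halt.

-163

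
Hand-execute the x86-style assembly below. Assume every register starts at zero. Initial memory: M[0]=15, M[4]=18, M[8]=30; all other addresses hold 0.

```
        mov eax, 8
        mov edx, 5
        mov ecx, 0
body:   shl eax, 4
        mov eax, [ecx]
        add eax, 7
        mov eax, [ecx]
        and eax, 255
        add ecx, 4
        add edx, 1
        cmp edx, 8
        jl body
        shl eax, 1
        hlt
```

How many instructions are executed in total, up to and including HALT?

eax=8
edx=5
ecx=0
eax=8<<4=128
eax=M[0]=15
eax=15+7=22
eax=M[0]=15
eax=15&255=15
ecx=0+4=4
edx=5+1=6
cmp edx, 8  (cmp 6,8)
jl body: taken
eax=15<<4=240
eax=M[4]=18
eax=18+7=25
eax=M[4]=18
eax=18&255=18
ecx=4+4=8
edx=6+1=7
cmp edx, 8  (cmp 7,8)
jl body: taken
eax=18<<4=288
eax=M[8]=30
eax=30+7=37
eax=M[8]=30
eax=30&255=30
ecx=8+4=12
edx=7+1=8
cmp edx, 8  (cmp 8,8)
jl body: not taken
eax=30<<1=60
halt.
Total executed instructions: 32.

32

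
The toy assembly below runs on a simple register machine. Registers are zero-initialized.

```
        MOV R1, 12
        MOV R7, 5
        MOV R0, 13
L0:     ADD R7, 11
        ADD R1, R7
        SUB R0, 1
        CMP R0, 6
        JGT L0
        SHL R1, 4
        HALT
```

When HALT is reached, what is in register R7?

MOV R1, 12 → R1=12
MOV R7, 5 → R7=5
MOV R0, 13 → R0=13
ADD R7, 11 → R7=5+11=16
ADD R1, R7 → R1=12+16=28
SUB R0, 1 → R0=13-1=12
CMP R0, 6  (cmp 12,6)
JGT L0: taken
ADD R7, 11 → R7=16+11=27
ADD R1, R7 → R1=28+27=55
SUB R0, 1 → R0=12-1=11
CMP R0, 6  (cmp 11,6)
JGT L0: taken
ADD R7, 11 → R7=27+11=38
ADD R1, R7 → R1=55+38=93
SUB R0, 1 → R0=11-1=10
CMP R0, 6  (cmp 10,6)
JGT L0: taken
ADD R7, 11 → R7=38+11=49
ADD R1, R7 → R1=93+49=142
SUB R0, 1 → R0=10-1=9
CMP R0, 6  (cmp 9,6)
JGT L0: taken
ADD R7, 11 → R7=49+11=60
ADD R1, R7 → R1=142+60=202
SUB R0, 1 → R0=9-1=8
CMP R0, 6  (cmp 8,6)
JGT L0: taken
ADD R7, 11 → R7=60+11=71
ADD R1, R7 → R1=202+71=273
SUB R0, 1 → R0=8-1=7
CMP R0, 6  (cmp 7,6)
JGT L0: taken
ADD R7, 11 → R7=71+11=82
ADD R1, R7 → R1=273+82=355
SUB R0, 1 → R0=7-1=6
CMP R0, 6  (cmp 6,6)
JGT L0: not taken
SHL R1, 4 → R1=355<<4=5680
halt.

82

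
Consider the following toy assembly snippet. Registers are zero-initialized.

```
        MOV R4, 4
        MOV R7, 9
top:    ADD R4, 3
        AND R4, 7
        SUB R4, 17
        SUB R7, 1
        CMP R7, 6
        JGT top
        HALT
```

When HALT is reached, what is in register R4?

-14

R4=4
R7=9
R4=4+3=7
R4=7&7=7
R4=7-17=-10
R7=9-1=8
CMP R7, 6  (cmp 8,6)
JGT top: taken
R4=(-10)+3=-7
R4=(-7)&7=1
R4=1-17=-16
R7=8-1=7
CMP R7, 6  (cmp 7,6)
JGT top: taken
R4=(-16)+3=-13
R4=(-13)&7=3
R4=3-17=-14
R7=7-1=6
CMP R7, 6  (cmp 6,6)
JGT top: not taken
halt.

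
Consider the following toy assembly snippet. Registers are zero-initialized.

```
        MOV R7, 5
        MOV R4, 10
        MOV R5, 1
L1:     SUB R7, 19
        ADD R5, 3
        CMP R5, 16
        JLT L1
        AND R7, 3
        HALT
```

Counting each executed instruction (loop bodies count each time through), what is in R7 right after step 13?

-52

MOV R7, 5 → R7=5
MOV R4, 10 → R4=10
MOV R5, 1 → R5=1
SUB R7, 19 → R7=5-19=-14
ADD R5, 3 → R5=1+3=4
CMP R5, 16  (cmp 4,16)
JLT L1: taken
SUB R7, 19 → R7=(-14)-19=-33
ADD R5, 3 → R5=4+3=7
CMP R5, 16  (cmp 7,16)
JLT L1: taken
SUB R7, 19 → R7=(-33)-19=-52
ADD R5, 3 → R5=7+3=10
After step 13: R7 = -52.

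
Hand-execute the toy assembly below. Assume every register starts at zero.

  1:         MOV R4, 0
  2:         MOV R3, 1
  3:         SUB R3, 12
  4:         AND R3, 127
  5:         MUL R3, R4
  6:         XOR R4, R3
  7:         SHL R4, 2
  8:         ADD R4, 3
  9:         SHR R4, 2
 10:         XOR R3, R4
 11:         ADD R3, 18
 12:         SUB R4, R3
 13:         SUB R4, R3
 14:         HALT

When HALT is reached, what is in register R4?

-36

after MOV R4, 0: R4=0
after MOV R3, 1: R3=1
after SUB R3, 12: R3=1-12=-11
after AND R3, 127: R3=(-11)&127=117
after MUL R3, R4: R3=117*0=0
after XOR R4, R3: R4=0^0=0
after SHL R4, 2: R4=0<<2=0
after ADD R4, 3: R4=0+3=3
after SHR R4, 2: R4=3>>2=0
after XOR R3, R4: R3=0^0=0
after ADD R3, 18: R3=0+18=18
after SUB R4, R3: R4=0-18=-18
after SUB R4, R3: R4=(-18)-18=-36
halt.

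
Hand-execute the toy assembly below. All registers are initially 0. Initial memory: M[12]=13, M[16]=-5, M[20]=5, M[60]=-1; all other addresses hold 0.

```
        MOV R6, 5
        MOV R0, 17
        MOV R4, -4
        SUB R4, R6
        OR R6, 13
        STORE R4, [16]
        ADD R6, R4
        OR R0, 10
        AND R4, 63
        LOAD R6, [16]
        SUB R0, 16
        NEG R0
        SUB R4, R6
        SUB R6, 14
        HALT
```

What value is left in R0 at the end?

-11

R6=5
R0=17
R4=-4
R4=(-4)-5=-9
R6=5|13=13
STORE R4, [16] → M[16]=-9
R6=13+(-9)=4
R0=17|10=27
R4=(-9)&63=55
R6=M[16]=-9
R0=27-16=11
R0=-(11)=-11
R4=55-(-9)=64
R6=(-9)-14=-23
halt.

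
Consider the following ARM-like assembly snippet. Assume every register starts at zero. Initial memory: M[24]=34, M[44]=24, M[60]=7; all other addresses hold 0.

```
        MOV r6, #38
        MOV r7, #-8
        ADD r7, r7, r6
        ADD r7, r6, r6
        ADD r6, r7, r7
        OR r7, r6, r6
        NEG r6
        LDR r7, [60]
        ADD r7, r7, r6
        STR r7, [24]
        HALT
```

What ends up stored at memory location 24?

MOV r6, #38 → r6=38
MOV r7, #-8 → r7=-8
ADD r7, r7, r6 → r7=(-8)+38=30
ADD r7, r6, r6 → r7=38+38=76
ADD r6, r7, r7 → r6=76+76=152
OR r7, r6, r6 → r7=152|152=152
NEG r6 → r6=-(152)=-152
LDR r7, [60] → r7=M[60]=7
ADD r7, r7, r6 → r7=7+(-152)=-145
STR r7, [24] → M[24]=-145
halt.

-145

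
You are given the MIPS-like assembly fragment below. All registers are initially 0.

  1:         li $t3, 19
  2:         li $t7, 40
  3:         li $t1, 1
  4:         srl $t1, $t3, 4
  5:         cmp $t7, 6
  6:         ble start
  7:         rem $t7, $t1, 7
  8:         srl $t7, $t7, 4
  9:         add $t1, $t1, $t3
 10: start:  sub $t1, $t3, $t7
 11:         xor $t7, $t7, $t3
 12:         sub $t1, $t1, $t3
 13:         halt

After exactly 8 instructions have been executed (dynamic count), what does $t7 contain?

li $t3, 19 → $t3=19
li $t7, 40 → $t7=40
li $t1, 1 → $t1=1
srl $t1, $t3, 4 → $t1=19>>4=1
cmp $t7, 6  (cmp 40,6)
ble start: not taken
rem $t7, $t1, 7 → $t7=1%7=1
srl $t7, $t7, 4 → $t7=1>>4=0
After step 8: $t7 = 0.

0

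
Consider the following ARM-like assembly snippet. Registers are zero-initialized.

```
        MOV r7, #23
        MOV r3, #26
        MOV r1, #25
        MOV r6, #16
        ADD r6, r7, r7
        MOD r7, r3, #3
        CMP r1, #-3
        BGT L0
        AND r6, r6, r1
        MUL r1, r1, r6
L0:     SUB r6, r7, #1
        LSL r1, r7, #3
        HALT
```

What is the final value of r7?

MOV r7, #23 → r7=23
MOV r3, #26 → r3=26
MOV r1, #25 → r1=25
MOV r6, #16 → r6=16
ADD r6, r7, r7 → r6=23+23=46
MOD r7, r3, #3 → r7=26%3=2
CMP r1, #-3  (cmp 25,-3)
BGT L0: taken
SUB r6, r7, #1 → r6=2-1=1
LSL r1, r7, #3 → r1=2<<3=16
halt.

2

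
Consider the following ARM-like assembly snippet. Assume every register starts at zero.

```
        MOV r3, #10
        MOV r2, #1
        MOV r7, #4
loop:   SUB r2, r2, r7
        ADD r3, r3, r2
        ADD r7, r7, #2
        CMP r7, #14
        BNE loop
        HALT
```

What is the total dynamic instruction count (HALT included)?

r3=10
r2=1
r7=4
r2=1-4=-3
r3=10+(-3)=7
r7=4+2=6
CMP r7, #14  (cmp 6,14)
BNE loop: taken
r2=(-3)-6=-9
r3=7+(-9)=-2
r7=6+2=8
CMP r7, #14  (cmp 8,14)
BNE loop: taken
r2=(-9)-8=-17
r3=(-2)+(-17)=-19
r7=8+2=10
CMP r7, #14  (cmp 10,14)
BNE loop: taken
r2=(-17)-10=-27
r3=(-19)+(-27)=-46
r7=10+2=12
CMP r7, #14  (cmp 12,14)
BNE loop: taken
r2=(-27)-12=-39
r3=(-46)+(-39)=-85
r7=12+2=14
CMP r7, #14  (cmp 14,14)
BNE loop: not taken
halt.
Total executed instructions: 29.

29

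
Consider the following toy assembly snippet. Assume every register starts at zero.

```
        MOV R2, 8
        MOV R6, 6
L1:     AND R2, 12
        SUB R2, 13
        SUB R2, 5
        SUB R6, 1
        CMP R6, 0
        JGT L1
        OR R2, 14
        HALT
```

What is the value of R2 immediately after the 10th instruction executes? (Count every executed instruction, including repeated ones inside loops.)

-9

MOV R2, 8 → R2=8
MOV R6, 6 → R6=6
AND R2, 12 → R2=8&12=8
SUB R2, 13 → R2=8-13=-5
SUB R2, 5 → R2=(-5)-5=-10
SUB R6, 1 → R6=6-1=5
CMP R6, 0  (cmp 5,0)
JGT L1: taken
AND R2, 12 → R2=(-10)&12=4
SUB R2, 13 → R2=4-13=-9
After step 10: R2 = -9.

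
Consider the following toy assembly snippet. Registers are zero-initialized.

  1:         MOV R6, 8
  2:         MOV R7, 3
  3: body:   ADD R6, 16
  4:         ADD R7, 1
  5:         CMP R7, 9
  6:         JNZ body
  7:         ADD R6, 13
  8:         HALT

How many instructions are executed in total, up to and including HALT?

MOV R6, 8 → R6=8
MOV R7, 3 → R7=3
ADD R6, 16 → R6=8+16=24
ADD R7, 1 → R7=3+1=4
CMP R7, 9  (cmp 4,9)
JNZ body: taken
ADD R6, 16 → R6=24+16=40
ADD R7, 1 → R7=4+1=5
CMP R7, 9  (cmp 5,9)
JNZ body: taken
ADD R6, 16 → R6=40+16=56
ADD R7, 1 → R7=5+1=6
CMP R7, 9  (cmp 6,9)
JNZ body: taken
ADD R6, 16 → R6=56+16=72
ADD R7, 1 → R7=6+1=7
CMP R7, 9  (cmp 7,9)
JNZ body: taken
ADD R6, 16 → R6=72+16=88
ADD R7, 1 → R7=7+1=8
CMP R7, 9  (cmp 8,9)
JNZ body: taken
ADD R6, 16 → R6=88+16=104
ADD R7, 1 → R7=8+1=9
CMP R7, 9  (cmp 9,9)
JNZ body: not taken
ADD R6, 13 → R6=104+13=117
halt.
Total executed instructions: 28.

28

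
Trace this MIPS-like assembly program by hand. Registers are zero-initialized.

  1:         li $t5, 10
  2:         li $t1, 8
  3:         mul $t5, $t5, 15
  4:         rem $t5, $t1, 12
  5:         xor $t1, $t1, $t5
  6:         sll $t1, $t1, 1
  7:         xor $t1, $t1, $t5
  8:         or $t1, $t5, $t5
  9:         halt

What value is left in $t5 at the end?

$t5=10
$t1=8
$t5=10*15=150
$t5=8%12=8
$t1=8^8=0
$t1=0<<1=0
$t1=0^8=8
$t1=8|8=8
halt.

8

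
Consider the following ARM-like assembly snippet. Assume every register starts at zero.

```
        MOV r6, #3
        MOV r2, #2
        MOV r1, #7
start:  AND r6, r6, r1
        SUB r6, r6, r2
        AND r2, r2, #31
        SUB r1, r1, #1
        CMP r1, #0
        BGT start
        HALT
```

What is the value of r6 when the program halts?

-2

r6=3
r2=2
r1=7
r6=3&7=3
r6=3-2=1
r2=2&31=2
r1=7-1=6
CMP r1, #0  (cmp 6,0)
BGT start: taken
r6=1&6=0
r6=0-2=-2
r2=2&31=2
r1=6-1=5
CMP r1, #0  (cmp 5,0)
BGT start: taken
r6=(-2)&5=4
r6=4-2=2
r2=2&31=2
r1=5-1=4
CMP r1, #0  (cmp 4,0)
BGT start: taken
r6=2&4=0
r6=0-2=-2
r2=2&31=2
r1=4-1=3
CMP r1, #0  (cmp 3,0)
BGT start: taken
r6=(-2)&3=2
r6=2-2=0
r2=2&31=2
r1=3-1=2
CMP r1, #0  (cmp 2,0)
BGT start: taken
r6=0&2=0
r6=0-2=-2
r2=2&31=2
r1=2-1=1
CMP r1, #0  (cmp 1,0)
BGT start: taken
r6=(-2)&1=0
r6=0-2=-2
r2=2&31=2
r1=1-1=0
CMP r1, #0  (cmp 0,0)
BGT start: not taken
halt.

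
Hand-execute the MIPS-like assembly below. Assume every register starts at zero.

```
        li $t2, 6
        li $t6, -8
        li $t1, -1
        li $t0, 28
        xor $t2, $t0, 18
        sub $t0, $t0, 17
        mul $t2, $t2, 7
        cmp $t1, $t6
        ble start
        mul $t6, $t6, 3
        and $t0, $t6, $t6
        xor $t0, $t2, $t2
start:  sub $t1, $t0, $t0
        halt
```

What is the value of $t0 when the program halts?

li $t2, 6 → $t2=6
li $t6, -8 → $t6=-8
li $t1, -1 → $t1=-1
li $t0, 28 → $t0=28
xor $t2, $t0, 18 → $t2=28^18=14
sub $t0, $t0, 17 → $t0=28-17=11
mul $t2, $t2, 7 → $t2=14*7=98
cmp $t1, $t6  (cmp -1,-8)
ble start: not taken
mul $t6, $t6, 3 → $t6=(-8)*3=-24
and $t0, $t6, $t6 → $t0=(-24)&(-24)=-24
xor $t0, $t2, $t2 → $t0=98^98=0
sub $t1, $t0, $t0 → $t1=0-0=0
halt.

0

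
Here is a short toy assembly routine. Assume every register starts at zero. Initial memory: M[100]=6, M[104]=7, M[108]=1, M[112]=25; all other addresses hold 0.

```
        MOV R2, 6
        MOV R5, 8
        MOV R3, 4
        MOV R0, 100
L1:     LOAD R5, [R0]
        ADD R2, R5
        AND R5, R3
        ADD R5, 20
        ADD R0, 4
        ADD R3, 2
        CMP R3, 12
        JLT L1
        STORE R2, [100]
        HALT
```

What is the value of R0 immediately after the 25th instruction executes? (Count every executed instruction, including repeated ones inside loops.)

112

MOV R2, 6 → R2=6
MOV R5, 8 → R5=8
MOV R3, 4 → R3=4
MOV R0, 100 → R0=100
LOAD R5, [R0] → R5=M[100]=6
ADD R2, R5 → R2=6+6=12
AND R5, R3 → R5=6&4=4
ADD R5, 20 → R5=4+20=24
ADD R0, 4 → R0=100+4=104
ADD R3, 2 → R3=4+2=6
CMP R3, 12  (cmp 6,12)
JLT L1: taken
LOAD R5, [R0] → R5=M[104]=7
ADD R2, R5 → R2=12+7=19
AND R5, R3 → R5=7&6=6
ADD R5, 20 → R5=6+20=26
ADD R0, 4 → R0=104+4=108
ADD R3, 2 → R3=6+2=8
CMP R3, 12  (cmp 8,12)
JLT L1: taken
LOAD R5, [R0] → R5=M[108]=1
ADD R2, R5 → R2=19+1=20
AND R5, R3 → R5=1&8=0
ADD R5, 20 → R5=0+20=20
ADD R0, 4 → R0=108+4=112
After step 25: R0 = 112.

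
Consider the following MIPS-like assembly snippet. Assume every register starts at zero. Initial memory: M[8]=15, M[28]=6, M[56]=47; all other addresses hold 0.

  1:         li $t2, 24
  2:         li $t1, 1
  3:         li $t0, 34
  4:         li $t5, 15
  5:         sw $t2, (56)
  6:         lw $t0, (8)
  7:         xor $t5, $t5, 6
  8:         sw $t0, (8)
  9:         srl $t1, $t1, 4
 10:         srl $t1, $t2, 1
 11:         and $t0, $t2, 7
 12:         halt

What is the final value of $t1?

$t2=24
$t1=1
$t0=34
$t5=15
sw $t2, (56) → M[56]=24
$t0=M[8]=15
$t5=15^6=9
sw $t0, (8) → M[8]=15
$t1=1>>4=0
$t1=24>>1=12
$t0=24&7=0
halt.

12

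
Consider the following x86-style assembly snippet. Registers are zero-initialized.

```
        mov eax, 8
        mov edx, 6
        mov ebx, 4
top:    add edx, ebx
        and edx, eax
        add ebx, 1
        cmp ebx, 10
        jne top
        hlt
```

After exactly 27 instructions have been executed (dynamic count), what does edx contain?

0

mov eax, 8 → eax=8
mov edx, 6 → edx=6
mov ebx, 4 → ebx=4
add edx, ebx → edx=6+4=10
and edx, eax → edx=10&8=8
add ebx, 1 → ebx=4+1=5
cmp ebx, 10  (cmp 5,10)
jne top: taken
add edx, ebx → edx=8+5=13
and edx, eax → edx=13&8=8
add ebx, 1 → ebx=5+1=6
cmp ebx, 10  (cmp 6,10)
jne top: taken
add edx, ebx → edx=8+6=14
and edx, eax → edx=14&8=8
add ebx, 1 → ebx=6+1=7
cmp ebx, 10  (cmp 7,10)
jne top: taken
add edx, ebx → edx=8+7=15
and edx, eax → edx=15&8=8
add ebx, 1 → ebx=7+1=8
cmp ebx, 10  (cmp 8,10)
jne top: taken
add edx, ebx → edx=8+8=16
and edx, eax → edx=16&8=0
add ebx, 1 → ebx=8+1=9
cmp ebx, 10  (cmp 9,10)
After step 27: edx = 0.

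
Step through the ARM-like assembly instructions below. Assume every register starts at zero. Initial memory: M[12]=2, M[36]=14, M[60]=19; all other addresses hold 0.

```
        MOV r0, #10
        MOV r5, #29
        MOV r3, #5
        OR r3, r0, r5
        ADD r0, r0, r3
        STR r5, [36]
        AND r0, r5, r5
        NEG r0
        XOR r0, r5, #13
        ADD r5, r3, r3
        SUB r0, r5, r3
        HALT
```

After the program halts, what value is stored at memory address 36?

29

after MOV r0, #10: r0=10
after MOV r5, #29: r5=29
after MOV r3, #5: r3=5
after OR r3, r0, r5: r3=10|29=31
after ADD r0, r0, r3: r0=10+31=41
STR r5, [36] → M[36]=29
after AND r0, r5, r5: r0=29&29=29
after NEG r0: r0=-(29)=-29
after XOR r0, r5, #13: r0=29^13=16
after ADD r5, r3, r3: r5=31+31=62
after SUB r0, r5, r3: r0=62-31=31
halt.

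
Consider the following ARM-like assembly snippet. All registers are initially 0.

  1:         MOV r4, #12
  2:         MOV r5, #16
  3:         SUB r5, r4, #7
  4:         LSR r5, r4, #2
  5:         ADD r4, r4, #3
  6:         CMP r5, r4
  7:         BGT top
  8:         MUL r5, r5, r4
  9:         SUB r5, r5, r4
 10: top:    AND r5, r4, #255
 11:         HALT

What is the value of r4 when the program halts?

15

MOV r4, #12 → r4=12
MOV r5, #16 → r5=16
SUB r5, r4, #7 → r5=12-7=5
LSR r5, r4, #2 → r5=12>>2=3
ADD r4, r4, #3 → r4=12+3=15
CMP r5, r4  (cmp 3,15)
BGT top: not taken
MUL r5, r5, r4 → r5=3*15=45
SUB r5, r5, r4 → r5=45-15=30
AND r5, r4, #255 → r5=15&255=15
halt.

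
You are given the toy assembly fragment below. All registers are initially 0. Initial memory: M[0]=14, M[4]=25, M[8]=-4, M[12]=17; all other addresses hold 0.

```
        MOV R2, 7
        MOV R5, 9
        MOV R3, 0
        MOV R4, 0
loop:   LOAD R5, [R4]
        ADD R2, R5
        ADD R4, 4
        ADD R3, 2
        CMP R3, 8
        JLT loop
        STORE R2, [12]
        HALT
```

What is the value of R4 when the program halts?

16

MOV R2, 7 → R2=7
MOV R5, 9 → R5=9
MOV R3, 0 → R3=0
MOV R4, 0 → R4=0
LOAD R5, [R4] → R5=M[0]=14
ADD R2, R5 → R2=7+14=21
ADD R4, 4 → R4=0+4=4
ADD R3, 2 → R3=0+2=2
CMP R3, 8  (cmp 2,8)
JLT loop: taken
LOAD R5, [R4] → R5=M[4]=25
ADD R2, R5 → R2=21+25=46
ADD R4, 4 → R4=4+4=8
ADD R3, 2 → R3=2+2=4
CMP R3, 8  (cmp 4,8)
JLT loop: taken
LOAD R5, [R4] → R5=M[8]=-4
ADD R2, R5 → R2=46+(-4)=42
ADD R4, 4 → R4=8+4=12
ADD R3, 2 → R3=4+2=6
CMP R3, 8  (cmp 6,8)
JLT loop: taken
LOAD R5, [R4] → R5=M[12]=17
ADD R2, R5 → R2=42+17=59
ADD R4, 4 → R4=12+4=16
ADD R3, 2 → R3=6+2=8
CMP R3, 8  (cmp 8,8)
JLT loop: not taken
STORE R2, [12] → M[12]=59
halt.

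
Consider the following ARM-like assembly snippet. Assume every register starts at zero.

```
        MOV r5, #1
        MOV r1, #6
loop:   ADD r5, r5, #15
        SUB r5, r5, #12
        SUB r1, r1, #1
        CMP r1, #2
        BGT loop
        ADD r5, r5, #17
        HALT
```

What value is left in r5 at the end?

r5=1
r1=6
r5=1+15=16
r5=16-12=4
r1=6-1=5
CMP r1, #2  (cmp 5,2)
BGT loop: taken
r5=4+15=19
r5=19-12=7
r1=5-1=4
CMP r1, #2  (cmp 4,2)
BGT loop: taken
r5=7+15=22
r5=22-12=10
r1=4-1=3
CMP r1, #2  (cmp 3,2)
BGT loop: taken
r5=10+15=25
r5=25-12=13
r1=3-1=2
CMP r1, #2  (cmp 2,2)
BGT loop: not taken
r5=13+17=30
halt.

30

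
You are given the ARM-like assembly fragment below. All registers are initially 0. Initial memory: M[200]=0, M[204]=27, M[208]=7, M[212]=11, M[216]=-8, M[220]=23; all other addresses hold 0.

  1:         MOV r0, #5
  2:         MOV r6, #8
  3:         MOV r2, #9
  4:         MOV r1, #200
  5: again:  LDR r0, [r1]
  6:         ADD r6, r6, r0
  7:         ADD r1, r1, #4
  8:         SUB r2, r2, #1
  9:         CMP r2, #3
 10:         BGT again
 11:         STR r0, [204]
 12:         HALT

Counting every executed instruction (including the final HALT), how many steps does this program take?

42

after MOV r0, #5: r0=5
after MOV r6, #8: r6=8
after MOV r2, #9: r2=9
after MOV r1, #200: r1=200
after LDR r0, [r1]: r0=M[200]=0
after ADD r6, r6, r0: r6=8+0=8
after ADD r1, r1, #4: r1=200+4=204
after SUB r2, r2, #1: r2=9-1=8
CMP r2, #3  (cmp 8,3)
BGT again: taken
after LDR r0, [r1]: r0=M[204]=27
after ADD r6, r6, r0: r6=8+27=35
after ADD r1, r1, #4: r1=204+4=208
after SUB r2, r2, #1: r2=8-1=7
CMP r2, #3  (cmp 7,3)
BGT again: taken
after LDR r0, [r1]: r0=M[208]=7
after ADD r6, r6, r0: r6=35+7=42
after ADD r1, r1, #4: r1=208+4=212
after SUB r2, r2, #1: r2=7-1=6
CMP r2, #3  (cmp 6,3)
BGT again: taken
after LDR r0, [r1]: r0=M[212]=11
after ADD r6, r6, r0: r6=42+11=53
after ADD r1, r1, #4: r1=212+4=216
after SUB r2, r2, #1: r2=6-1=5
CMP r2, #3  (cmp 5,3)
BGT again: taken
after LDR r0, [r1]: r0=M[216]=-8
after ADD r6, r6, r0: r6=53+(-8)=45
after ADD r1, r1, #4: r1=216+4=220
after SUB r2, r2, #1: r2=5-1=4
CMP r2, #3  (cmp 4,3)
BGT again: taken
after LDR r0, [r1]: r0=M[220]=23
after ADD r6, r6, r0: r6=45+23=68
after ADD r1, r1, #4: r1=220+4=224
after SUB r2, r2, #1: r2=4-1=3
CMP r2, #3  (cmp 3,3)
BGT again: not taken
STR r0, [204] → M[204]=23
halt.
Total executed instructions: 42.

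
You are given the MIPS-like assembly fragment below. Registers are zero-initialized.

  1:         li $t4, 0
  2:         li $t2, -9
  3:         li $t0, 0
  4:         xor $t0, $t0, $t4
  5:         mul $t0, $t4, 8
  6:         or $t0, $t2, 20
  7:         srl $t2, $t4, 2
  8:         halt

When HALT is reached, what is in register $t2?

after li $t4, 0: $t4=0
after li $t2, -9: $t2=-9
after li $t0, 0: $t0=0
after xor $t0, $t0, $t4: $t0=0^0=0
after mul $t0, $t4, 8: $t0=0*8=0
after or $t0, $t2, 20: $t0=(-9)|20=-9
after srl $t2, $t4, 2: $t2=0>>2=0
halt.

0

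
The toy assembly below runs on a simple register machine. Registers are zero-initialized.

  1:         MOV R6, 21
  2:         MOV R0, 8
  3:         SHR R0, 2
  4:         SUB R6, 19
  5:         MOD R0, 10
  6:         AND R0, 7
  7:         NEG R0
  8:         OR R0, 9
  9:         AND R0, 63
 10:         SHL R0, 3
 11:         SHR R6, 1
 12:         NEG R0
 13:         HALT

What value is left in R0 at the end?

-504

R6=21
R0=8
R0=8>>2=2
R6=21-19=2
R0=2%10=2
R0=2&7=2
R0=-(2)=-2
R0=(-2)|9=-1
R0=(-1)&63=63
R0=63<<3=504
R6=2>>1=1
R0=-(504)=-504
halt.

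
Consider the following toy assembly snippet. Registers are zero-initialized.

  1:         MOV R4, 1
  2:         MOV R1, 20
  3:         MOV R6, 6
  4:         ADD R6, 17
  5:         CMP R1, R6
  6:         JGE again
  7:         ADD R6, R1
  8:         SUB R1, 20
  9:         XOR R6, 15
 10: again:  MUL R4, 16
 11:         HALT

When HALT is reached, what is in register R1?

MOV R4, 1 → R4=1
MOV R1, 20 → R1=20
MOV R6, 6 → R6=6
ADD R6, 17 → R6=6+17=23
CMP R1, R6  (cmp 20,23)
JGE again: not taken
ADD R6, R1 → R6=23+20=43
SUB R1, 20 → R1=20-20=0
XOR R6, 15 → R6=43^15=36
MUL R4, 16 → R4=1*16=16
halt.

0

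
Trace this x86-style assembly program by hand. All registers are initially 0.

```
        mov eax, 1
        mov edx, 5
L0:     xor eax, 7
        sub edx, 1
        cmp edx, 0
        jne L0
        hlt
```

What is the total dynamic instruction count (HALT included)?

23

eax=1
edx=5
eax=1^7=6
edx=5-1=4
cmp edx, 0  (cmp 4,0)
jne L0: taken
eax=6^7=1
edx=4-1=3
cmp edx, 0  (cmp 3,0)
jne L0: taken
eax=1^7=6
edx=3-1=2
cmp edx, 0  (cmp 2,0)
jne L0: taken
eax=6^7=1
edx=2-1=1
cmp edx, 0  (cmp 1,0)
jne L0: taken
eax=1^7=6
edx=1-1=0
cmp edx, 0  (cmp 0,0)
jne L0: not taken
halt.
Total executed instructions: 23.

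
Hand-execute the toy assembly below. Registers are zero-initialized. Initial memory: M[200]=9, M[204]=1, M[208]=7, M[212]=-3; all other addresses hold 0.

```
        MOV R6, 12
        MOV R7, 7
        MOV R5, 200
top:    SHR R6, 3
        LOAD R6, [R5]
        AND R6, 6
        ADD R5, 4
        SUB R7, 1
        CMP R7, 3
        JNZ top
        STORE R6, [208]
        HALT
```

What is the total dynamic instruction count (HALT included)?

R6=12
R7=7
R5=200
R6=12>>3=1
R6=M[200]=9
R6=9&6=0
R5=200+4=204
R7=7-1=6
CMP R7, 3  (cmp 6,3)
JNZ top: taken
R6=0>>3=0
R6=M[204]=1
R6=1&6=0
R5=204+4=208
R7=6-1=5
CMP R7, 3  (cmp 5,3)
JNZ top: taken
R6=0>>3=0
R6=M[208]=7
R6=7&6=6
R5=208+4=212
R7=5-1=4
CMP R7, 3  (cmp 4,3)
JNZ top: taken
R6=6>>3=0
R6=M[212]=-3
R6=(-3)&6=4
R5=212+4=216
R7=4-1=3
CMP R7, 3  (cmp 3,3)
JNZ top: not taken
STORE R6, [208] → M[208]=4
halt.
Total executed instructions: 33.

33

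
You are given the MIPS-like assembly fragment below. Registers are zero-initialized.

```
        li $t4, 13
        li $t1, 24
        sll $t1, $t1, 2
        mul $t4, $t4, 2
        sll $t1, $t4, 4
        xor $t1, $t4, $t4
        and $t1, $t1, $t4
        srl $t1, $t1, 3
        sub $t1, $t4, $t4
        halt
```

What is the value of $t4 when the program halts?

after li $t4, 13: $t4=13
after li $t1, 24: $t1=24
after sll $t1, $t1, 2: $t1=24<<2=96
after mul $t4, $t4, 2: $t4=13*2=26
after sll $t1, $t4, 4: $t1=26<<4=416
after xor $t1, $t4, $t4: $t1=26^26=0
after and $t1, $t1, $t4: $t1=0&26=0
after srl $t1, $t1, 3: $t1=0>>3=0
after sub $t1, $t4, $t4: $t1=26-26=0
halt.

26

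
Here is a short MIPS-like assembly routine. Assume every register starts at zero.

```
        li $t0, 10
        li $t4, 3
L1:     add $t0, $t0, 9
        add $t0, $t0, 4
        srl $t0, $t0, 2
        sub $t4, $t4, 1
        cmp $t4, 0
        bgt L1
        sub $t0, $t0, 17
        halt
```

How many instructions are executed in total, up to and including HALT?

22

$t0=10
$t4=3
$t0=10+9=19
$t0=19+4=23
$t0=23>>2=5
$t4=3-1=2
cmp $t4, 0  (cmp 2,0)
bgt L1: taken
$t0=5+9=14
$t0=14+4=18
$t0=18>>2=4
$t4=2-1=1
cmp $t4, 0  (cmp 1,0)
bgt L1: taken
$t0=4+9=13
$t0=13+4=17
$t0=17>>2=4
$t4=1-1=0
cmp $t4, 0  (cmp 0,0)
bgt L1: not taken
$t0=4-17=-13
halt.
Total executed instructions: 22.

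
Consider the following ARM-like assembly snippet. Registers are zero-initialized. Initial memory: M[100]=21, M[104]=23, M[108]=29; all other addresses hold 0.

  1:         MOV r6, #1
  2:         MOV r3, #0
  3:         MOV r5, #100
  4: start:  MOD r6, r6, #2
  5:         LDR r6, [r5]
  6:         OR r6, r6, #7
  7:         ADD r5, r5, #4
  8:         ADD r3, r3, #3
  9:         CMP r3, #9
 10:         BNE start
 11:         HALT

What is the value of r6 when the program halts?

31

after MOV r6, #1: r6=1
after MOV r3, #0: r3=0
after MOV r5, #100: r5=100
after MOD r6, r6, #2: r6=1%2=1
after LDR r6, [r5]: r6=M[100]=21
after OR r6, r6, #7: r6=21|7=23
after ADD r5, r5, #4: r5=100+4=104
after ADD r3, r3, #3: r3=0+3=3
CMP r3, #9  (cmp 3,9)
BNE start: taken
after MOD r6, r6, #2: r6=23%2=1
after LDR r6, [r5]: r6=M[104]=23
after OR r6, r6, #7: r6=23|7=23
after ADD r5, r5, #4: r5=104+4=108
after ADD r3, r3, #3: r3=3+3=6
CMP r3, #9  (cmp 6,9)
BNE start: taken
after MOD r6, r6, #2: r6=23%2=1
after LDR r6, [r5]: r6=M[108]=29
after OR r6, r6, #7: r6=29|7=31
after ADD r5, r5, #4: r5=108+4=112
after ADD r3, r3, #3: r3=6+3=9
CMP r3, #9  (cmp 9,9)
BNE start: not taken
halt.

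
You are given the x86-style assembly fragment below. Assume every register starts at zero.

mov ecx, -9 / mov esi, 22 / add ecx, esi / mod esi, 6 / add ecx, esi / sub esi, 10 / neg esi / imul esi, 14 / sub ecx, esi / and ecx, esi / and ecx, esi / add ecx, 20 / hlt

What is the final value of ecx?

40

after mov ecx, -9: ecx=-9
after mov esi, 22: esi=22
after add ecx, esi: ecx=(-9)+22=13
after mod esi, 6: esi=22%6=4
after add ecx, esi: ecx=13+4=17
after sub esi, 10: esi=4-10=-6
after neg esi: esi=-(-6)=6
after imul esi, 14: esi=6*14=84
after sub ecx, esi: ecx=17-84=-67
after and ecx, esi: ecx=(-67)&84=20
after and ecx, esi: ecx=20&84=20
after add ecx, 20: ecx=20+20=40
halt.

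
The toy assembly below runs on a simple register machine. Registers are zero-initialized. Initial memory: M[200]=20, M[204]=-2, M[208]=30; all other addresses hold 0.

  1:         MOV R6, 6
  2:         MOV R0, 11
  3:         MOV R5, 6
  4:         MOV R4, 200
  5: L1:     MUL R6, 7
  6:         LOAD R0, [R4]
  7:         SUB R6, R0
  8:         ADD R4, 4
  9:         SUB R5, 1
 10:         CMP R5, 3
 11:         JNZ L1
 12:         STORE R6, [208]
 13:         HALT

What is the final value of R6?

1062

MOV R6, 6 → R6=6
MOV R0, 11 → R0=11
MOV R5, 6 → R5=6
MOV R4, 200 → R4=200
MUL R6, 7 → R6=6*7=42
LOAD R0, [R4] → R0=M[200]=20
SUB R6, R0 → R6=42-20=22
ADD R4, 4 → R4=200+4=204
SUB R5, 1 → R5=6-1=5
CMP R5, 3  (cmp 5,3)
JNZ L1: taken
MUL R6, 7 → R6=22*7=154
LOAD R0, [R4] → R0=M[204]=-2
SUB R6, R0 → R6=154-(-2)=156
ADD R4, 4 → R4=204+4=208
SUB R5, 1 → R5=5-1=4
CMP R5, 3  (cmp 4,3)
JNZ L1: taken
MUL R6, 7 → R6=156*7=1092
LOAD R0, [R4] → R0=M[208]=30
SUB R6, R0 → R6=1092-30=1062
ADD R4, 4 → R4=208+4=212
SUB R5, 1 → R5=4-1=3
CMP R5, 3  (cmp 3,3)
JNZ L1: not taken
STORE R6, [208] → M[208]=1062
halt.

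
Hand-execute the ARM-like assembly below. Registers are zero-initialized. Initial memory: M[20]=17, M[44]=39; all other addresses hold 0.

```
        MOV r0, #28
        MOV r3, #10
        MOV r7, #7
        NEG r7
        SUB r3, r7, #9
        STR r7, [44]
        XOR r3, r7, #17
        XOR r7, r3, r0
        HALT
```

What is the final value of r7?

after MOV r0, #28: r0=28
after MOV r3, #10: r3=10
after MOV r7, #7: r7=7
after NEG r7: r7=-(7)=-7
after SUB r3, r7, #9: r3=(-7)-9=-16
STR r7, [44] → M[44]=-7
after XOR r3, r7, #17: r3=(-7)^17=-24
after XOR r7, r3, r0: r7=(-24)^28=-12
halt.

-12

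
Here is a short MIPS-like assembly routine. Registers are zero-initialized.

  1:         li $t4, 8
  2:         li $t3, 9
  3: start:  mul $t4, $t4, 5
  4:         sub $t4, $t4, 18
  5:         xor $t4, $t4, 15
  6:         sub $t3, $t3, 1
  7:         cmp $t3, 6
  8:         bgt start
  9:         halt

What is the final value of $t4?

493

li $t4, 8 → $t4=8
li $t3, 9 → $t3=9
mul $t4, $t4, 5 → $t4=8*5=40
sub $t4, $t4, 18 → $t4=40-18=22
xor $t4, $t4, 15 → $t4=22^15=25
sub $t3, $t3, 1 → $t3=9-1=8
cmp $t3, 6  (cmp 8,6)
bgt start: taken
mul $t4, $t4, 5 → $t4=25*5=125
sub $t4, $t4, 18 → $t4=125-18=107
xor $t4, $t4, 15 → $t4=107^15=100
sub $t3, $t3, 1 → $t3=8-1=7
cmp $t3, 6  (cmp 7,6)
bgt start: taken
mul $t4, $t4, 5 → $t4=100*5=500
sub $t4, $t4, 18 → $t4=500-18=482
xor $t4, $t4, 15 → $t4=482^15=493
sub $t3, $t3, 1 → $t3=7-1=6
cmp $t3, 6  (cmp 6,6)
bgt start: not taken
halt.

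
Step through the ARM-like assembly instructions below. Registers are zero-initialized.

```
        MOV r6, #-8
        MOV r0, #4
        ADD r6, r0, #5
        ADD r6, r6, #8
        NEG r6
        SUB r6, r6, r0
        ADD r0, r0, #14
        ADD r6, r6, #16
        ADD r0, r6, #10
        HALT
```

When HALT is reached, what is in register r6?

after MOV r6, #-8: r6=-8
after MOV r0, #4: r0=4
after ADD r6, r0, #5: r6=4+5=9
after ADD r6, r6, #8: r6=9+8=17
after NEG r6: r6=-(17)=-17
after SUB r6, r6, r0: r6=(-17)-4=-21
after ADD r0, r0, #14: r0=4+14=18
after ADD r6, r6, #16: r6=(-21)+16=-5
after ADD r0, r6, #10: r0=(-5)+10=5
halt.

-5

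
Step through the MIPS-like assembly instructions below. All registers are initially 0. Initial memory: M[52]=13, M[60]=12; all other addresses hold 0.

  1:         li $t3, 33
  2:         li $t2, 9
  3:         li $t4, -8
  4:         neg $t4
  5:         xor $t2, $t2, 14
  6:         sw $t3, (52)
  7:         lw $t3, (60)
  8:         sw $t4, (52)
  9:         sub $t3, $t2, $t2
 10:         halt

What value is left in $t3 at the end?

0

li $t3, 33 → $t3=33
li $t2, 9 → $t2=9
li $t4, -8 → $t4=-8
neg $t4 → $t4=-(-8)=8
xor $t2, $t2, 14 → $t2=9^14=7
sw $t3, (52) → M[52]=33
lw $t3, (60) → $t3=M[60]=12
sw $t4, (52) → M[52]=8
sub $t3, $t2, $t2 → $t3=7-7=0
halt.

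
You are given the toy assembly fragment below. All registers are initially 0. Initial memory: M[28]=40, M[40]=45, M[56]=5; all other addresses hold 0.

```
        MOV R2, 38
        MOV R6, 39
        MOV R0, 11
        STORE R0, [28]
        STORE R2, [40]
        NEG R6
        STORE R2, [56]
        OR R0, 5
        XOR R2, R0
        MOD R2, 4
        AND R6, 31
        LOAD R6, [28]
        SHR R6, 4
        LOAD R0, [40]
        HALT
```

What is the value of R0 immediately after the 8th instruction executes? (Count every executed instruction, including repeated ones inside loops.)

15

after MOV R2, 38: R2=38
after MOV R6, 39: R6=39
after MOV R0, 11: R0=11
STORE R0, [28] → M[28]=11
STORE R2, [40] → M[40]=38
after NEG R6: R6=-(39)=-39
STORE R2, [56] → M[56]=38
after OR R0, 5: R0=11|5=15
After step 8: R0 = 15.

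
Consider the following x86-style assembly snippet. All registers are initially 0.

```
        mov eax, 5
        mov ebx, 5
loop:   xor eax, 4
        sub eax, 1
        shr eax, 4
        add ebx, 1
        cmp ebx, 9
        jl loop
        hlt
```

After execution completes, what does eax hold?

0

mov eax, 5 → eax=5
mov ebx, 5 → ebx=5
xor eax, 4 → eax=5^4=1
sub eax, 1 → eax=1-1=0
shr eax, 4 → eax=0>>4=0
add ebx, 1 → ebx=5+1=6
cmp ebx, 9  (cmp 6,9)
jl loop: taken
xor eax, 4 → eax=0^4=4
sub eax, 1 → eax=4-1=3
shr eax, 4 → eax=3>>4=0
add ebx, 1 → ebx=6+1=7
cmp ebx, 9  (cmp 7,9)
jl loop: taken
xor eax, 4 → eax=0^4=4
sub eax, 1 → eax=4-1=3
shr eax, 4 → eax=3>>4=0
add ebx, 1 → ebx=7+1=8
cmp ebx, 9  (cmp 8,9)
jl loop: taken
xor eax, 4 → eax=0^4=4
sub eax, 1 → eax=4-1=3
shr eax, 4 → eax=3>>4=0
add ebx, 1 → ebx=8+1=9
cmp ebx, 9  (cmp 9,9)
jl loop: not taken
halt.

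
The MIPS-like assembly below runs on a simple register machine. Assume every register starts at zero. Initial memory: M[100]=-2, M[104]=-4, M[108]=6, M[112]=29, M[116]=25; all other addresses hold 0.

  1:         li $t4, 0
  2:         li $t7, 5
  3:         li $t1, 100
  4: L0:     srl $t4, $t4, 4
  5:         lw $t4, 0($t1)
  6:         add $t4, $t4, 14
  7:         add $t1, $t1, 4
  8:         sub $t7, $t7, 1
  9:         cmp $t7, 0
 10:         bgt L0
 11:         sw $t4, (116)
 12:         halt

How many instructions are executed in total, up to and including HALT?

40

li $t4, 0 → $t4=0
li $t7, 5 → $t7=5
li $t1, 100 → $t1=100
srl $t4, $t4, 4 → $t4=0>>4=0
lw $t4, 0($t1) → $t4=M[100]=-2
add $t4, $t4, 14 → $t4=(-2)+14=12
add $t1, $t1, 4 → $t1=100+4=104
sub $t7, $t7, 1 → $t7=5-1=4
cmp $t7, 0  (cmp 4,0)
bgt L0: taken
srl $t4, $t4, 4 → $t4=12>>4=0
lw $t4, 0($t1) → $t4=M[104]=-4
add $t4, $t4, 14 → $t4=(-4)+14=10
add $t1, $t1, 4 → $t1=104+4=108
sub $t7, $t7, 1 → $t7=4-1=3
cmp $t7, 0  (cmp 3,0)
bgt L0: taken
srl $t4, $t4, 4 → $t4=10>>4=0
lw $t4, 0($t1) → $t4=M[108]=6
add $t4, $t4, 14 → $t4=6+14=20
add $t1, $t1, 4 → $t1=108+4=112
sub $t7, $t7, 1 → $t7=3-1=2
cmp $t7, 0  (cmp 2,0)
bgt L0: taken
srl $t4, $t4, 4 → $t4=20>>4=1
lw $t4, 0($t1) → $t4=M[112]=29
add $t4, $t4, 14 → $t4=29+14=43
add $t1, $t1, 4 → $t1=112+4=116
sub $t7, $t7, 1 → $t7=2-1=1
cmp $t7, 0  (cmp 1,0)
bgt L0: taken
srl $t4, $t4, 4 → $t4=43>>4=2
lw $t4, 0($t1) → $t4=M[116]=25
add $t4, $t4, 14 → $t4=25+14=39
add $t1, $t1, 4 → $t1=116+4=120
sub $t7, $t7, 1 → $t7=1-1=0
cmp $t7, 0  (cmp 0,0)
bgt L0: not taken
sw $t4, (116) → M[116]=39
halt.
Total executed instructions: 40.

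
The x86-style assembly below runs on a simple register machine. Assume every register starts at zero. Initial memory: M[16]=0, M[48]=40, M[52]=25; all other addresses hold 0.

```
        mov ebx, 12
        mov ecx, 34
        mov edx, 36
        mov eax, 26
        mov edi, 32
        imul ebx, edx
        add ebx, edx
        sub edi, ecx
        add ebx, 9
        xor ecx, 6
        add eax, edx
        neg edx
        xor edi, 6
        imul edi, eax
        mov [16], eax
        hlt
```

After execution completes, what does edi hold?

after mov ebx, 12: ebx=12
after mov ecx, 34: ecx=34
after mov edx, 36: edx=36
after mov eax, 26: eax=26
after mov edi, 32: edi=32
after imul ebx, edx: ebx=12*36=432
after add ebx, edx: ebx=432+36=468
after sub edi, ecx: edi=32-34=-2
after add ebx, 9: ebx=468+9=477
after xor ecx, 6: ecx=34^6=36
after add eax, edx: eax=26+36=62
after neg edx: edx=-(36)=-36
after xor edi, 6: edi=(-2)^6=-8
after imul edi, eax: edi=(-8)*62=-496
mov [16], eax → M[16]=62
halt.

-496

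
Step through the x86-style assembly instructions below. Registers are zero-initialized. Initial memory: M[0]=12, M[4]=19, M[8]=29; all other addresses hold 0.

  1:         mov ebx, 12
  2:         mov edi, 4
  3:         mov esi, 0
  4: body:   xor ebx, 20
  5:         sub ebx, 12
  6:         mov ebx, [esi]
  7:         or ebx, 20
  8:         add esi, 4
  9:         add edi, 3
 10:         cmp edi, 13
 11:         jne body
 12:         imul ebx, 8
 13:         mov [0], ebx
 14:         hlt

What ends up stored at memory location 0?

after mov ebx, 12: ebx=12
after mov edi, 4: edi=4
after mov esi, 0: esi=0
after xor ebx, 20: ebx=12^20=24
after sub ebx, 12: ebx=24-12=12
after mov ebx, [esi]: ebx=M[0]=12
after or ebx, 20: ebx=12|20=28
after add esi, 4: esi=0+4=4
after add edi, 3: edi=4+3=7
cmp edi, 13  (cmp 7,13)
jne body: taken
after xor ebx, 20: ebx=28^20=8
after sub ebx, 12: ebx=8-12=-4
after mov ebx, [esi]: ebx=M[4]=19
after or ebx, 20: ebx=19|20=23
after add esi, 4: esi=4+4=8
after add edi, 3: edi=7+3=10
cmp edi, 13  (cmp 10,13)
jne body: taken
after xor ebx, 20: ebx=23^20=3
after sub ebx, 12: ebx=3-12=-9
after mov ebx, [esi]: ebx=M[8]=29
after or ebx, 20: ebx=29|20=29
after add esi, 4: esi=8+4=12
after add edi, 3: edi=10+3=13
cmp edi, 13  (cmp 13,13)
jne body: not taken
after imul ebx, 8: ebx=29*8=232
mov [0], ebx → M[0]=232
halt.

232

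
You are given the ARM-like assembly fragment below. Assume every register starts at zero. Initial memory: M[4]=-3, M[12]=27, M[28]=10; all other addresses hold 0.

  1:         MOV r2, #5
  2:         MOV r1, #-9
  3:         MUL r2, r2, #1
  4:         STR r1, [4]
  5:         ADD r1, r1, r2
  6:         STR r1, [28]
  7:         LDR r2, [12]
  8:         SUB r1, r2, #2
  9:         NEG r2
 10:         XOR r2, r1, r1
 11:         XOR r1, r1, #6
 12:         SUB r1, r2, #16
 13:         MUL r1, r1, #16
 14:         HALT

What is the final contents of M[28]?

r2=5
r1=-9
r2=5*1=5
STR r1, [4] → M[4]=-9
r1=(-9)+5=-4
STR r1, [28] → M[28]=-4
r2=M[12]=27
r1=27-2=25
r2=-(27)=-27
r2=25^25=0
r1=25^6=31
r1=0-16=-16
r1=(-16)*16=-256
halt.

-4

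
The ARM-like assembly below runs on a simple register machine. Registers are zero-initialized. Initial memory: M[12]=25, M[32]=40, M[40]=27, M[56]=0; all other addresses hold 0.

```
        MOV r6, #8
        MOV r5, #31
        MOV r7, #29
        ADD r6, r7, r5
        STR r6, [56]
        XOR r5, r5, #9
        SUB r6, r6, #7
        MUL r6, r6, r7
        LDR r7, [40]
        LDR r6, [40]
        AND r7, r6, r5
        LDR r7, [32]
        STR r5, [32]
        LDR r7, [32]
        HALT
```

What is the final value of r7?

22

MOV r6, #8 → r6=8
MOV r5, #31 → r5=31
MOV r7, #29 → r7=29
ADD r6, r7, r5 → r6=29+31=60
STR r6, [56] → M[56]=60
XOR r5, r5, #9 → r5=31^9=22
SUB r6, r6, #7 → r6=60-7=53
MUL r6, r6, r7 → r6=53*29=1537
LDR r7, [40] → r7=M[40]=27
LDR r6, [40] → r6=M[40]=27
AND r7, r6, r5 → r7=27&22=18
LDR r7, [32] → r7=M[32]=40
STR r5, [32] → M[32]=22
LDR r7, [32] → r7=M[32]=22
halt.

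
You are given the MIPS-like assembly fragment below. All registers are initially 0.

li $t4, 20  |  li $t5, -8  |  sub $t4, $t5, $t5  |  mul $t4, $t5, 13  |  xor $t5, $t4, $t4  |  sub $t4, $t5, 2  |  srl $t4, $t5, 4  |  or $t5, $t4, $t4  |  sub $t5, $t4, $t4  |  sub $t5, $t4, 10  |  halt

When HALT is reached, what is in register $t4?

0

li $t4, 20 → $t4=20
li $t5, -8 → $t5=-8
sub $t4, $t5, $t5 → $t4=(-8)-(-8)=0
mul $t4, $t5, 13 → $t4=(-8)*13=-104
xor $t5, $t4, $t4 → $t5=(-104)^(-104)=0
sub $t4, $t5, 2 → $t4=0-2=-2
srl $t4, $t5, 4 → $t4=0>>4=0
or $t5, $t4, $t4 → $t5=0|0=0
sub $t5, $t4, $t4 → $t5=0-0=0
sub $t5, $t4, 10 → $t5=0-10=-10
halt.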